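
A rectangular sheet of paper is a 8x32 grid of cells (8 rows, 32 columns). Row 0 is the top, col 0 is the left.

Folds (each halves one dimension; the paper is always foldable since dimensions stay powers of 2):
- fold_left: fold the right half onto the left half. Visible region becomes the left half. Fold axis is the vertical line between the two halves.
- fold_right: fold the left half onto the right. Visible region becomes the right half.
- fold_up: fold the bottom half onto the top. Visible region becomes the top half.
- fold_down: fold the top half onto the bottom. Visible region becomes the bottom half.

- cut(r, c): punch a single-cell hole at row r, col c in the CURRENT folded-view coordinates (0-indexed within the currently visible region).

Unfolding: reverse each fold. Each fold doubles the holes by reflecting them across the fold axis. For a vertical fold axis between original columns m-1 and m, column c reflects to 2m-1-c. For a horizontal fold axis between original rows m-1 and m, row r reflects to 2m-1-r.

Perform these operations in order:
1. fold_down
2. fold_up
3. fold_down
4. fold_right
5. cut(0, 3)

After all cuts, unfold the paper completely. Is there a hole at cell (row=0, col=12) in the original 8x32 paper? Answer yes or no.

Answer: yes

Derivation:
Op 1 fold_down: fold axis h@4; visible region now rows[4,8) x cols[0,32) = 4x32
Op 2 fold_up: fold axis h@6; visible region now rows[4,6) x cols[0,32) = 2x32
Op 3 fold_down: fold axis h@5; visible region now rows[5,6) x cols[0,32) = 1x32
Op 4 fold_right: fold axis v@16; visible region now rows[5,6) x cols[16,32) = 1x16
Op 5 cut(0, 3): punch at orig (5,19); cuts so far [(5, 19)]; region rows[5,6) x cols[16,32) = 1x16
Unfold 1 (reflect across v@16): 2 holes -> [(5, 12), (5, 19)]
Unfold 2 (reflect across h@5): 4 holes -> [(4, 12), (4, 19), (5, 12), (5, 19)]
Unfold 3 (reflect across h@6): 8 holes -> [(4, 12), (4, 19), (5, 12), (5, 19), (6, 12), (6, 19), (7, 12), (7, 19)]
Unfold 4 (reflect across h@4): 16 holes -> [(0, 12), (0, 19), (1, 12), (1, 19), (2, 12), (2, 19), (3, 12), (3, 19), (4, 12), (4, 19), (5, 12), (5, 19), (6, 12), (6, 19), (7, 12), (7, 19)]
Holes: [(0, 12), (0, 19), (1, 12), (1, 19), (2, 12), (2, 19), (3, 12), (3, 19), (4, 12), (4, 19), (5, 12), (5, 19), (6, 12), (6, 19), (7, 12), (7, 19)]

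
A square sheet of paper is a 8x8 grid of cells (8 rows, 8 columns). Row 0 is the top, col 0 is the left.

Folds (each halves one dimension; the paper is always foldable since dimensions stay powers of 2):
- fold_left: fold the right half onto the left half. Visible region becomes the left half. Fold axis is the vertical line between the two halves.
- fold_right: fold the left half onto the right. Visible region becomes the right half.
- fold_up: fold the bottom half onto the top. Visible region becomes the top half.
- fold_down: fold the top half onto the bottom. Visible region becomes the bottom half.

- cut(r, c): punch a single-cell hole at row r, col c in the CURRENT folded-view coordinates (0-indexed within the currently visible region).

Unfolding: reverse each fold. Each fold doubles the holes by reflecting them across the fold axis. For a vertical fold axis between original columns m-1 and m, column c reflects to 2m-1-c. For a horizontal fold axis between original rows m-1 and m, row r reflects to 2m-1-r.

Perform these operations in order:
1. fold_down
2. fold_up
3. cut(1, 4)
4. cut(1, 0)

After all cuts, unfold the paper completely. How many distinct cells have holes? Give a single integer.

Answer: 8

Derivation:
Op 1 fold_down: fold axis h@4; visible region now rows[4,8) x cols[0,8) = 4x8
Op 2 fold_up: fold axis h@6; visible region now rows[4,6) x cols[0,8) = 2x8
Op 3 cut(1, 4): punch at orig (5,4); cuts so far [(5, 4)]; region rows[4,6) x cols[0,8) = 2x8
Op 4 cut(1, 0): punch at orig (5,0); cuts so far [(5, 0), (5, 4)]; region rows[4,6) x cols[0,8) = 2x8
Unfold 1 (reflect across h@6): 4 holes -> [(5, 0), (5, 4), (6, 0), (6, 4)]
Unfold 2 (reflect across h@4): 8 holes -> [(1, 0), (1, 4), (2, 0), (2, 4), (5, 0), (5, 4), (6, 0), (6, 4)]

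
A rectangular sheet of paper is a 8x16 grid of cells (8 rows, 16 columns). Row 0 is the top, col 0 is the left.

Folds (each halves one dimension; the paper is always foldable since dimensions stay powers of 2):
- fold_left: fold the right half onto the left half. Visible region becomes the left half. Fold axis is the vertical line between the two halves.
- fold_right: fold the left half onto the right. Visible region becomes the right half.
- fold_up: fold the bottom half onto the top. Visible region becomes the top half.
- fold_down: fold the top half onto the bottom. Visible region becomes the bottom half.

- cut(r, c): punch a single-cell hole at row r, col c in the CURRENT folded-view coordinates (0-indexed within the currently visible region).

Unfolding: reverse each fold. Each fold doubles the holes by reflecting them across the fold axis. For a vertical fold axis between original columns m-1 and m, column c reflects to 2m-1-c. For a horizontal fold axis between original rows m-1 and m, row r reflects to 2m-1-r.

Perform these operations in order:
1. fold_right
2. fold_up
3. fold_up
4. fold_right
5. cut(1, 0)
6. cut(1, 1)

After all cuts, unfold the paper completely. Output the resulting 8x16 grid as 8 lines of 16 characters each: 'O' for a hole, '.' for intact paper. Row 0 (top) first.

Op 1 fold_right: fold axis v@8; visible region now rows[0,8) x cols[8,16) = 8x8
Op 2 fold_up: fold axis h@4; visible region now rows[0,4) x cols[8,16) = 4x8
Op 3 fold_up: fold axis h@2; visible region now rows[0,2) x cols[8,16) = 2x8
Op 4 fold_right: fold axis v@12; visible region now rows[0,2) x cols[12,16) = 2x4
Op 5 cut(1, 0): punch at orig (1,12); cuts so far [(1, 12)]; region rows[0,2) x cols[12,16) = 2x4
Op 6 cut(1, 1): punch at orig (1,13); cuts so far [(1, 12), (1, 13)]; region rows[0,2) x cols[12,16) = 2x4
Unfold 1 (reflect across v@12): 4 holes -> [(1, 10), (1, 11), (1, 12), (1, 13)]
Unfold 2 (reflect across h@2): 8 holes -> [(1, 10), (1, 11), (1, 12), (1, 13), (2, 10), (2, 11), (2, 12), (2, 13)]
Unfold 3 (reflect across h@4): 16 holes -> [(1, 10), (1, 11), (1, 12), (1, 13), (2, 10), (2, 11), (2, 12), (2, 13), (5, 10), (5, 11), (5, 12), (5, 13), (6, 10), (6, 11), (6, 12), (6, 13)]
Unfold 4 (reflect across v@8): 32 holes -> [(1, 2), (1, 3), (1, 4), (1, 5), (1, 10), (1, 11), (1, 12), (1, 13), (2, 2), (2, 3), (2, 4), (2, 5), (2, 10), (2, 11), (2, 12), (2, 13), (5, 2), (5, 3), (5, 4), (5, 5), (5, 10), (5, 11), (5, 12), (5, 13), (6, 2), (6, 3), (6, 4), (6, 5), (6, 10), (6, 11), (6, 12), (6, 13)]

Answer: ................
..OOOO....OOOO..
..OOOO....OOOO..
................
................
..OOOO....OOOO..
..OOOO....OOOO..
................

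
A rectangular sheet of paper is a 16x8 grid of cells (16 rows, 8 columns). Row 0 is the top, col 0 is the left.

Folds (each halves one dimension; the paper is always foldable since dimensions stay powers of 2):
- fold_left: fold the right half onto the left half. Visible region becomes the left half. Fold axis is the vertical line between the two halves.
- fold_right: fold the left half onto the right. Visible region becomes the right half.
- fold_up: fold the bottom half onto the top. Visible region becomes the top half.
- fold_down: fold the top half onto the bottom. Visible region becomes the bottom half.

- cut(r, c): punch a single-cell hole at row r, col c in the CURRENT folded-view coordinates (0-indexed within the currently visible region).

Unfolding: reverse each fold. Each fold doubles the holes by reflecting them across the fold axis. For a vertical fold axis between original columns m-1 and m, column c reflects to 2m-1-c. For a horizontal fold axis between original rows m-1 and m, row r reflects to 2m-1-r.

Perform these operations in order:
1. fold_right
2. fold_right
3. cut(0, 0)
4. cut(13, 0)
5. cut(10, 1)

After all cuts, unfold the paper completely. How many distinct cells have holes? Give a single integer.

Op 1 fold_right: fold axis v@4; visible region now rows[0,16) x cols[4,8) = 16x4
Op 2 fold_right: fold axis v@6; visible region now rows[0,16) x cols[6,8) = 16x2
Op 3 cut(0, 0): punch at orig (0,6); cuts so far [(0, 6)]; region rows[0,16) x cols[6,8) = 16x2
Op 4 cut(13, 0): punch at orig (13,6); cuts so far [(0, 6), (13, 6)]; region rows[0,16) x cols[6,8) = 16x2
Op 5 cut(10, 1): punch at orig (10,7); cuts so far [(0, 6), (10, 7), (13, 6)]; region rows[0,16) x cols[6,8) = 16x2
Unfold 1 (reflect across v@6): 6 holes -> [(0, 5), (0, 6), (10, 4), (10, 7), (13, 5), (13, 6)]
Unfold 2 (reflect across v@4): 12 holes -> [(0, 1), (0, 2), (0, 5), (0, 6), (10, 0), (10, 3), (10, 4), (10, 7), (13, 1), (13, 2), (13, 5), (13, 6)]

Answer: 12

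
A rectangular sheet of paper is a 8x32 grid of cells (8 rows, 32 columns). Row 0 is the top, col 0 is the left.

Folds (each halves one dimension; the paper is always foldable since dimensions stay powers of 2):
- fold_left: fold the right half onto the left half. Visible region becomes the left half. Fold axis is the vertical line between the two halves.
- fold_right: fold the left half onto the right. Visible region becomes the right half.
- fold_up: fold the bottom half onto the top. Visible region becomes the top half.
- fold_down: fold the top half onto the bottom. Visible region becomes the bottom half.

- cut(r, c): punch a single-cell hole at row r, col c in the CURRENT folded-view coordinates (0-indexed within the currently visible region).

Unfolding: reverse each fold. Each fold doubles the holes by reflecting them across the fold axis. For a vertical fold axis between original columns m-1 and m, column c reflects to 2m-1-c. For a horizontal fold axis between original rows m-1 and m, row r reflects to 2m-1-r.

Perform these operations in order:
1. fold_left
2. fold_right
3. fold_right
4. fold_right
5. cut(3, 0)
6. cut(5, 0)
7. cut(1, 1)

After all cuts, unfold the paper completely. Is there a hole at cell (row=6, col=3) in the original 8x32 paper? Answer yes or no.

Op 1 fold_left: fold axis v@16; visible region now rows[0,8) x cols[0,16) = 8x16
Op 2 fold_right: fold axis v@8; visible region now rows[0,8) x cols[8,16) = 8x8
Op 3 fold_right: fold axis v@12; visible region now rows[0,8) x cols[12,16) = 8x4
Op 4 fold_right: fold axis v@14; visible region now rows[0,8) x cols[14,16) = 8x2
Op 5 cut(3, 0): punch at orig (3,14); cuts so far [(3, 14)]; region rows[0,8) x cols[14,16) = 8x2
Op 6 cut(5, 0): punch at orig (5,14); cuts so far [(3, 14), (5, 14)]; region rows[0,8) x cols[14,16) = 8x2
Op 7 cut(1, 1): punch at orig (1,15); cuts so far [(1, 15), (3, 14), (5, 14)]; region rows[0,8) x cols[14,16) = 8x2
Unfold 1 (reflect across v@14): 6 holes -> [(1, 12), (1, 15), (3, 13), (3, 14), (5, 13), (5, 14)]
Unfold 2 (reflect across v@12): 12 holes -> [(1, 8), (1, 11), (1, 12), (1, 15), (3, 9), (3, 10), (3, 13), (3, 14), (5, 9), (5, 10), (5, 13), (5, 14)]
Unfold 3 (reflect across v@8): 24 holes -> [(1, 0), (1, 3), (1, 4), (1, 7), (1, 8), (1, 11), (1, 12), (1, 15), (3, 1), (3, 2), (3, 5), (3, 6), (3, 9), (3, 10), (3, 13), (3, 14), (5, 1), (5, 2), (5, 5), (5, 6), (5, 9), (5, 10), (5, 13), (5, 14)]
Unfold 4 (reflect across v@16): 48 holes -> [(1, 0), (1, 3), (1, 4), (1, 7), (1, 8), (1, 11), (1, 12), (1, 15), (1, 16), (1, 19), (1, 20), (1, 23), (1, 24), (1, 27), (1, 28), (1, 31), (3, 1), (3, 2), (3, 5), (3, 6), (3, 9), (3, 10), (3, 13), (3, 14), (3, 17), (3, 18), (3, 21), (3, 22), (3, 25), (3, 26), (3, 29), (3, 30), (5, 1), (5, 2), (5, 5), (5, 6), (5, 9), (5, 10), (5, 13), (5, 14), (5, 17), (5, 18), (5, 21), (5, 22), (5, 25), (5, 26), (5, 29), (5, 30)]
Holes: [(1, 0), (1, 3), (1, 4), (1, 7), (1, 8), (1, 11), (1, 12), (1, 15), (1, 16), (1, 19), (1, 20), (1, 23), (1, 24), (1, 27), (1, 28), (1, 31), (3, 1), (3, 2), (3, 5), (3, 6), (3, 9), (3, 10), (3, 13), (3, 14), (3, 17), (3, 18), (3, 21), (3, 22), (3, 25), (3, 26), (3, 29), (3, 30), (5, 1), (5, 2), (5, 5), (5, 6), (5, 9), (5, 10), (5, 13), (5, 14), (5, 17), (5, 18), (5, 21), (5, 22), (5, 25), (5, 26), (5, 29), (5, 30)]

Answer: no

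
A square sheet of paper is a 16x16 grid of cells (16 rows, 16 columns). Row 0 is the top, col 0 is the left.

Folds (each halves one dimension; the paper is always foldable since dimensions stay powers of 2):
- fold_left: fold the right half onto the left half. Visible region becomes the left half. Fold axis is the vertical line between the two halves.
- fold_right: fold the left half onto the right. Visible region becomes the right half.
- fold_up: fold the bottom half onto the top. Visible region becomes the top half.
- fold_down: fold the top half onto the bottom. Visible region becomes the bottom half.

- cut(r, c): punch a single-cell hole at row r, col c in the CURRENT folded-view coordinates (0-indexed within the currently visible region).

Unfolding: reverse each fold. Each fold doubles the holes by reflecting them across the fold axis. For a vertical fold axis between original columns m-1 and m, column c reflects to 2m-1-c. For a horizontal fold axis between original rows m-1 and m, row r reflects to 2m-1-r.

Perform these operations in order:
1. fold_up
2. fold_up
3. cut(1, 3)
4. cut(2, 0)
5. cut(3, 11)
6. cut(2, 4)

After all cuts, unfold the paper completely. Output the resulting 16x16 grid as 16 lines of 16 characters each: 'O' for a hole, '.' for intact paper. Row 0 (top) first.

Answer: ................
...O............
O...O...........
...........O....
...........O....
O...O...........
...O............
................
................
...O............
O...O...........
...........O....
...........O....
O...O...........
...O............
................

Derivation:
Op 1 fold_up: fold axis h@8; visible region now rows[0,8) x cols[0,16) = 8x16
Op 2 fold_up: fold axis h@4; visible region now rows[0,4) x cols[0,16) = 4x16
Op 3 cut(1, 3): punch at orig (1,3); cuts so far [(1, 3)]; region rows[0,4) x cols[0,16) = 4x16
Op 4 cut(2, 0): punch at orig (2,0); cuts so far [(1, 3), (2, 0)]; region rows[0,4) x cols[0,16) = 4x16
Op 5 cut(3, 11): punch at orig (3,11); cuts so far [(1, 3), (2, 0), (3, 11)]; region rows[0,4) x cols[0,16) = 4x16
Op 6 cut(2, 4): punch at orig (2,4); cuts so far [(1, 3), (2, 0), (2, 4), (3, 11)]; region rows[0,4) x cols[0,16) = 4x16
Unfold 1 (reflect across h@4): 8 holes -> [(1, 3), (2, 0), (2, 4), (3, 11), (4, 11), (5, 0), (5, 4), (6, 3)]
Unfold 2 (reflect across h@8): 16 holes -> [(1, 3), (2, 0), (2, 4), (3, 11), (4, 11), (5, 0), (5, 4), (6, 3), (9, 3), (10, 0), (10, 4), (11, 11), (12, 11), (13, 0), (13, 4), (14, 3)]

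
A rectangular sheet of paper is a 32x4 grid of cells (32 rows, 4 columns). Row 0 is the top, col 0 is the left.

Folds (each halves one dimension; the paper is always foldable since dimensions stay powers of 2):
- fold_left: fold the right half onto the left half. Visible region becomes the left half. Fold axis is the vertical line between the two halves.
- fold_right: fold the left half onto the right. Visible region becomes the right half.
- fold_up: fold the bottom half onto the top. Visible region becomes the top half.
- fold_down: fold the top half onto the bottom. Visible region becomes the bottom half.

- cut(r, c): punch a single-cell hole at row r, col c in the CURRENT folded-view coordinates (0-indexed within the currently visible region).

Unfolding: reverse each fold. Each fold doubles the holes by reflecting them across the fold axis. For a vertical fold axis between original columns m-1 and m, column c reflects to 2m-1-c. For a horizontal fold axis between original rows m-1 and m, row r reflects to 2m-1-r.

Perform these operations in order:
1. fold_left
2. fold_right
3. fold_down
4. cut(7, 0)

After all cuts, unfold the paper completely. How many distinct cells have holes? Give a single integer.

Answer: 8

Derivation:
Op 1 fold_left: fold axis v@2; visible region now rows[0,32) x cols[0,2) = 32x2
Op 2 fold_right: fold axis v@1; visible region now rows[0,32) x cols[1,2) = 32x1
Op 3 fold_down: fold axis h@16; visible region now rows[16,32) x cols[1,2) = 16x1
Op 4 cut(7, 0): punch at orig (23,1); cuts so far [(23, 1)]; region rows[16,32) x cols[1,2) = 16x1
Unfold 1 (reflect across h@16): 2 holes -> [(8, 1), (23, 1)]
Unfold 2 (reflect across v@1): 4 holes -> [(8, 0), (8, 1), (23, 0), (23, 1)]
Unfold 3 (reflect across v@2): 8 holes -> [(8, 0), (8, 1), (8, 2), (8, 3), (23, 0), (23, 1), (23, 2), (23, 3)]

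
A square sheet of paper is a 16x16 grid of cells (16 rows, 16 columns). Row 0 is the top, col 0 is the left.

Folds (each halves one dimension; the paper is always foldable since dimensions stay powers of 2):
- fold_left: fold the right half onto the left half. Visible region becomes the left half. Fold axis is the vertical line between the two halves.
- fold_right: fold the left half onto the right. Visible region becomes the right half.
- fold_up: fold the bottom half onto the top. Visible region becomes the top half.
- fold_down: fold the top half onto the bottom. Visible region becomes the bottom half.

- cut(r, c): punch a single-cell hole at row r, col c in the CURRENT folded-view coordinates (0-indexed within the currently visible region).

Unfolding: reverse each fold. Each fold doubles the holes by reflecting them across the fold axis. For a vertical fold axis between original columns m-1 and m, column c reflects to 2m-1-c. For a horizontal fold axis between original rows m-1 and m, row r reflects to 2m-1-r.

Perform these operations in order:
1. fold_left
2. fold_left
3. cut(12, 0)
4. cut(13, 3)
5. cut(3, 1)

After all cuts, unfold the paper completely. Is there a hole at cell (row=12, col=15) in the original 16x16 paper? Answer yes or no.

Op 1 fold_left: fold axis v@8; visible region now rows[0,16) x cols[0,8) = 16x8
Op 2 fold_left: fold axis v@4; visible region now rows[0,16) x cols[0,4) = 16x4
Op 3 cut(12, 0): punch at orig (12,0); cuts so far [(12, 0)]; region rows[0,16) x cols[0,4) = 16x4
Op 4 cut(13, 3): punch at orig (13,3); cuts so far [(12, 0), (13, 3)]; region rows[0,16) x cols[0,4) = 16x4
Op 5 cut(3, 1): punch at orig (3,1); cuts so far [(3, 1), (12, 0), (13, 3)]; region rows[0,16) x cols[0,4) = 16x4
Unfold 1 (reflect across v@4): 6 holes -> [(3, 1), (3, 6), (12, 0), (12, 7), (13, 3), (13, 4)]
Unfold 2 (reflect across v@8): 12 holes -> [(3, 1), (3, 6), (3, 9), (3, 14), (12, 0), (12, 7), (12, 8), (12, 15), (13, 3), (13, 4), (13, 11), (13, 12)]
Holes: [(3, 1), (3, 6), (3, 9), (3, 14), (12, 0), (12, 7), (12, 8), (12, 15), (13, 3), (13, 4), (13, 11), (13, 12)]

Answer: yes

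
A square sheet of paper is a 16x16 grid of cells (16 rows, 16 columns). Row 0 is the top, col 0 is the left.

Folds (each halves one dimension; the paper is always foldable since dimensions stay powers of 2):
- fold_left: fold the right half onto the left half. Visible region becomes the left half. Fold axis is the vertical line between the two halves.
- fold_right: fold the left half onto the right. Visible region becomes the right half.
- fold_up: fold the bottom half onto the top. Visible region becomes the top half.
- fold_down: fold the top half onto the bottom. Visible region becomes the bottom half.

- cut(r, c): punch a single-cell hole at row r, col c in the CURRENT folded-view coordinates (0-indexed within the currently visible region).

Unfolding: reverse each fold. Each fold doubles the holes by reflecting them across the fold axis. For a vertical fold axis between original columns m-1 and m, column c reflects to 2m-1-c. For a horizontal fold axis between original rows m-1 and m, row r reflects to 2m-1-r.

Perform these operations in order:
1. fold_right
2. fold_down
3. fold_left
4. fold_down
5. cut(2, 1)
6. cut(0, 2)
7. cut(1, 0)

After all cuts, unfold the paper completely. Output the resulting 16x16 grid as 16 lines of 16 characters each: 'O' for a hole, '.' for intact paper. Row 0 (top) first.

Answer: ................
.O....O..O....O.
O......OO......O
..O..O....O..O..
..O..O....O..O..
O......OO......O
.O....O..O....O.
................
................
.O....O..O....O.
O......OO......O
..O..O....O..O..
..O..O....O..O..
O......OO......O
.O....O..O....O.
................

Derivation:
Op 1 fold_right: fold axis v@8; visible region now rows[0,16) x cols[8,16) = 16x8
Op 2 fold_down: fold axis h@8; visible region now rows[8,16) x cols[8,16) = 8x8
Op 3 fold_left: fold axis v@12; visible region now rows[8,16) x cols[8,12) = 8x4
Op 4 fold_down: fold axis h@12; visible region now rows[12,16) x cols[8,12) = 4x4
Op 5 cut(2, 1): punch at orig (14,9); cuts so far [(14, 9)]; region rows[12,16) x cols[8,12) = 4x4
Op 6 cut(0, 2): punch at orig (12,10); cuts so far [(12, 10), (14, 9)]; region rows[12,16) x cols[8,12) = 4x4
Op 7 cut(1, 0): punch at orig (13,8); cuts so far [(12, 10), (13, 8), (14, 9)]; region rows[12,16) x cols[8,12) = 4x4
Unfold 1 (reflect across h@12): 6 holes -> [(9, 9), (10, 8), (11, 10), (12, 10), (13, 8), (14, 9)]
Unfold 2 (reflect across v@12): 12 holes -> [(9, 9), (9, 14), (10, 8), (10, 15), (11, 10), (11, 13), (12, 10), (12, 13), (13, 8), (13, 15), (14, 9), (14, 14)]
Unfold 3 (reflect across h@8): 24 holes -> [(1, 9), (1, 14), (2, 8), (2, 15), (3, 10), (3, 13), (4, 10), (4, 13), (5, 8), (5, 15), (6, 9), (6, 14), (9, 9), (9, 14), (10, 8), (10, 15), (11, 10), (11, 13), (12, 10), (12, 13), (13, 8), (13, 15), (14, 9), (14, 14)]
Unfold 4 (reflect across v@8): 48 holes -> [(1, 1), (1, 6), (1, 9), (1, 14), (2, 0), (2, 7), (2, 8), (2, 15), (3, 2), (3, 5), (3, 10), (3, 13), (4, 2), (4, 5), (4, 10), (4, 13), (5, 0), (5, 7), (5, 8), (5, 15), (6, 1), (6, 6), (6, 9), (6, 14), (9, 1), (9, 6), (9, 9), (9, 14), (10, 0), (10, 7), (10, 8), (10, 15), (11, 2), (11, 5), (11, 10), (11, 13), (12, 2), (12, 5), (12, 10), (12, 13), (13, 0), (13, 7), (13, 8), (13, 15), (14, 1), (14, 6), (14, 9), (14, 14)]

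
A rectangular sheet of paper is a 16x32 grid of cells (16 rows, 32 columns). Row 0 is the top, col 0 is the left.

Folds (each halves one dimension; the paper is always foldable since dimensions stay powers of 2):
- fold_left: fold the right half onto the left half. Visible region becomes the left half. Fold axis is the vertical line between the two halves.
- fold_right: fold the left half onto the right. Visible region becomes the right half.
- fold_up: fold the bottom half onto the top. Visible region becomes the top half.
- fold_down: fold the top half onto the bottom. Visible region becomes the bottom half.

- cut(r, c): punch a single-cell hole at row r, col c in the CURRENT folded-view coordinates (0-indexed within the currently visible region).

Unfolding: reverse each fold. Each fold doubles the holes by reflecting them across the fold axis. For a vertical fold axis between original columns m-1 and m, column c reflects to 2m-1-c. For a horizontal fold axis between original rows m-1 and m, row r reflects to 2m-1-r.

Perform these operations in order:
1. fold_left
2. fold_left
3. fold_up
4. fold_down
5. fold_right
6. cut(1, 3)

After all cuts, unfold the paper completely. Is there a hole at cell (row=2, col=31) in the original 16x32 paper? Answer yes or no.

Op 1 fold_left: fold axis v@16; visible region now rows[0,16) x cols[0,16) = 16x16
Op 2 fold_left: fold axis v@8; visible region now rows[0,16) x cols[0,8) = 16x8
Op 3 fold_up: fold axis h@8; visible region now rows[0,8) x cols[0,8) = 8x8
Op 4 fold_down: fold axis h@4; visible region now rows[4,8) x cols[0,8) = 4x8
Op 5 fold_right: fold axis v@4; visible region now rows[4,8) x cols[4,8) = 4x4
Op 6 cut(1, 3): punch at orig (5,7); cuts so far [(5, 7)]; region rows[4,8) x cols[4,8) = 4x4
Unfold 1 (reflect across v@4): 2 holes -> [(5, 0), (5, 7)]
Unfold 2 (reflect across h@4): 4 holes -> [(2, 0), (2, 7), (5, 0), (5, 7)]
Unfold 3 (reflect across h@8): 8 holes -> [(2, 0), (2, 7), (5, 0), (5, 7), (10, 0), (10, 7), (13, 0), (13, 7)]
Unfold 4 (reflect across v@8): 16 holes -> [(2, 0), (2, 7), (2, 8), (2, 15), (5, 0), (5, 7), (5, 8), (5, 15), (10, 0), (10, 7), (10, 8), (10, 15), (13, 0), (13, 7), (13, 8), (13, 15)]
Unfold 5 (reflect across v@16): 32 holes -> [(2, 0), (2, 7), (2, 8), (2, 15), (2, 16), (2, 23), (2, 24), (2, 31), (5, 0), (5, 7), (5, 8), (5, 15), (5, 16), (5, 23), (5, 24), (5, 31), (10, 0), (10, 7), (10, 8), (10, 15), (10, 16), (10, 23), (10, 24), (10, 31), (13, 0), (13, 7), (13, 8), (13, 15), (13, 16), (13, 23), (13, 24), (13, 31)]
Holes: [(2, 0), (2, 7), (2, 8), (2, 15), (2, 16), (2, 23), (2, 24), (2, 31), (5, 0), (5, 7), (5, 8), (5, 15), (5, 16), (5, 23), (5, 24), (5, 31), (10, 0), (10, 7), (10, 8), (10, 15), (10, 16), (10, 23), (10, 24), (10, 31), (13, 0), (13, 7), (13, 8), (13, 15), (13, 16), (13, 23), (13, 24), (13, 31)]

Answer: yes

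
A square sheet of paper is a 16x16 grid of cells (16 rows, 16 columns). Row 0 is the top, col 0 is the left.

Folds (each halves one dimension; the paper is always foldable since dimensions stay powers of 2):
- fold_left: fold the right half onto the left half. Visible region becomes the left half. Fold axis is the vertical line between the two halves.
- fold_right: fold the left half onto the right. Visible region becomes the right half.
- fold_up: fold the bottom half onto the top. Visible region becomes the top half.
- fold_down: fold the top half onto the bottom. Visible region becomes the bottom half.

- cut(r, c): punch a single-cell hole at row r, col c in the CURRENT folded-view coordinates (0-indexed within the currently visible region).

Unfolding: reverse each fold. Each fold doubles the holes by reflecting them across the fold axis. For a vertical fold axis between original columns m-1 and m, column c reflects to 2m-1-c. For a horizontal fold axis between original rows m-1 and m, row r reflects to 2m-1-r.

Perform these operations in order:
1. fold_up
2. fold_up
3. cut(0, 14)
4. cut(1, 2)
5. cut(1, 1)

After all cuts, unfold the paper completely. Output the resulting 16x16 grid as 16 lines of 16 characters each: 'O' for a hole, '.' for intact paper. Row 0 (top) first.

Op 1 fold_up: fold axis h@8; visible region now rows[0,8) x cols[0,16) = 8x16
Op 2 fold_up: fold axis h@4; visible region now rows[0,4) x cols[0,16) = 4x16
Op 3 cut(0, 14): punch at orig (0,14); cuts so far [(0, 14)]; region rows[0,4) x cols[0,16) = 4x16
Op 4 cut(1, 2): punch at orig (1,2); cuts so far [(0, 14), (1, 2)]; region rows[0,4) x cols[0,16) = 4x16
Op 5 cut(1, 1): punch at orig (1,1); cuts so far [(0, 14), (1, 1), (1, 2)]; region rows[0,4) x cols[0,16) = 4x16
Unfold 1 (reflect across h@4): 6 holes -> [(0, 14), (1, 1), (1, 2), (6, 1), (6, 2), (7, 14)]
Unfold 2 (reflect across h@8): 12 holes -> [(0, 14), (1, 1), (1, 2), (6, 1), (6, 2), (7, 14), (8, 14), (9, 1), (9, 2), (14, 1), (14, 2), (15, 14)]

Answer: ..............O.
.OO.............
................
................
................
................
.OO.............
..............O.
..............O.
.OO.............
................
................
................
................
.OO.............
..............O.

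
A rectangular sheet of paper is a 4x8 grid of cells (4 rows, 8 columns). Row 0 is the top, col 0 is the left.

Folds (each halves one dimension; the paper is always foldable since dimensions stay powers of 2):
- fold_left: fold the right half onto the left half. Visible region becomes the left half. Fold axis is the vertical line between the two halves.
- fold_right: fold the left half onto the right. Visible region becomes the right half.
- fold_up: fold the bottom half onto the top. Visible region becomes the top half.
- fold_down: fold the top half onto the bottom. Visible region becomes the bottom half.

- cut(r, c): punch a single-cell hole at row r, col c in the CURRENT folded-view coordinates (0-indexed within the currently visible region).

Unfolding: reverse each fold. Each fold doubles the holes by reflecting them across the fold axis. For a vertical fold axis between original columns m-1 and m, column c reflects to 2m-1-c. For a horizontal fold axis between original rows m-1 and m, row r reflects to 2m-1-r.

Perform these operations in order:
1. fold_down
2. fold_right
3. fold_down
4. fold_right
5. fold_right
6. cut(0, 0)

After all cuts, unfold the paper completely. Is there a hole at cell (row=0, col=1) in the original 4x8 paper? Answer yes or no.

Answer: yes

Derivation:
Op 1 fold_down: fold axis h@2; visible region now rows[2,4) x cols[0,8) = 2x8
Op 2 fold_right: fold axis v@4; visible region now rows[2,4) x cols[4,8) = 2x4
Op 3 fold_down: fold axis h@3; visible region now rows[3,4) x cols[4,8) = 1x4
Op 4 fold_right: fold axis v@6; visible region now rows[3,4) x cols[6,8) = 1x2
Op 5 fold_right: fold axis v@7; visible region now rows[3,4) x cols[7,8) = 1x1
Op 6 cut(0, 0): punch at orig (3,7); cuts so far [(3, 7)]; region rows[3,4) x cols[7,8) = 1x1
Unfold 1 (reflect across v@7): 2 holes -> [(3, 6), (3, 7)]
Unfold 2 (reflect across v@6): 4 holes -> [(3, 4), (3, 5), (3, 6), (3, 7)]
Unfold 3 (reflect across h@3): 8 holes -> [(2, 4), (2, 5), (2, 6), (2, 7), (3, 4), (3, 5), (3, 6), (3, 7)]
Unfold 4 (reflect across v@4): 16 holes -> [(2, 0), (2, 1), (2, 2), (2, 3), (2, 4), (2, 5), (2, 6), (2, 7), (3, 0), (3, 1), (3, 2), (3, 3), (3, 4), (3, 5), (3, 6), (3, 7)]
Unfold 5 (reflect across h@2): 32 holes -> [(0, 0), (0, 1), (0, 2), (0, 3), (0, 4), (0, 5), (0, 6), (0, 7), (1, 0), (1, 1), (1, 2), (1, 3), (1, 4), (1, 5), (1, 6), (1, 7), (2, 0), (2, 1), (2, 2), (2, 3), (2, 4), (2, 5), (2, 6), (2, 7), (3, 0), (3, 1), (3, 2), (3, 3), (3, 4), (3, 5), (3, 6), (3, 7)]
Holes: [(0, 0), (0, 1), (0, 2), (0, 3), (0, 4), (0, 5), (0, 6), (0, 7), (1, 0), (1, 1), (1, 2), (1, 3), (1, 4), (1, 5), (1, 6), (1, 7), (2, 0), (2, 1), (2, 2), (2, 3), (2, 4), (2, 5), (2, 6), (2, 7), (3, 0), (3, 1), (3, 2), (3, 3), (3, 4), (3, 5), (3, 6), (3, 7)]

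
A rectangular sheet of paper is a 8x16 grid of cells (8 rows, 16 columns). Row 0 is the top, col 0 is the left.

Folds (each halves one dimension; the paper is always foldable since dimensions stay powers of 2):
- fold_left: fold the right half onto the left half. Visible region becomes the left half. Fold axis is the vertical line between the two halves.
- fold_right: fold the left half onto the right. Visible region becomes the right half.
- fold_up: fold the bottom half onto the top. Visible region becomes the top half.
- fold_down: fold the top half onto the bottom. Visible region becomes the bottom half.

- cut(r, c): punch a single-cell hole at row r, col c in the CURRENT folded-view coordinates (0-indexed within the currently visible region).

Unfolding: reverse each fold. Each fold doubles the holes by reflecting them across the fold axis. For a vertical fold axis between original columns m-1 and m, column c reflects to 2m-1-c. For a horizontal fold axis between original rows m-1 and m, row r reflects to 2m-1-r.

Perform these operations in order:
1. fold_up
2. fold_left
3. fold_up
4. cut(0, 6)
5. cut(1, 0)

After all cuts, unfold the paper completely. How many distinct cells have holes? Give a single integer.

Answer: 16

Derivation:
Op 1 fold_up: fold axis h@4; visible region now rows[0,4) x cols[0,16) = 4x16
Op 2 fold_left: fold axis v@8; visible region now rows[0,4) x cols[0,8) = 4x8
Op 3 fold_up: fold axis h@2; visible region now rows[0,2) x cols[0,8) = 2x8
Op 4 cut(0, 6): punch at orig (0,6); cuts so far [(0, 6)]; region rows[0,2) x cols[0,8) = 2x8
Op 5 cut(1, 0): punch at orig (1,0); cuts so far [(0, 6), (1, 0)]; region rows[0,2) x cols[0,8) = 2x8
Unfold 1 (reflect across h@2): 4 holes -> [(0, 6), (1, 0), (2, 0), (3, 6)]
Unfold 2 (reflect across v@8): 8 holes -> [(0, 6), (0, 9), (1, 0), (1, 15), (2, 0), (2, 15), (3, 6), (3, 9)]
Unfold 3 (reflect across h@4): 16 holes -> [(0, 6), (0, 9), (1, 0), (1, 15), (2, 0), (2, 15), (3, 6), (3, 9), (4, 6), (4, 9), (5, 0), (5, 15), (6, 0), (6, 15), (7, 6), (7, 9)]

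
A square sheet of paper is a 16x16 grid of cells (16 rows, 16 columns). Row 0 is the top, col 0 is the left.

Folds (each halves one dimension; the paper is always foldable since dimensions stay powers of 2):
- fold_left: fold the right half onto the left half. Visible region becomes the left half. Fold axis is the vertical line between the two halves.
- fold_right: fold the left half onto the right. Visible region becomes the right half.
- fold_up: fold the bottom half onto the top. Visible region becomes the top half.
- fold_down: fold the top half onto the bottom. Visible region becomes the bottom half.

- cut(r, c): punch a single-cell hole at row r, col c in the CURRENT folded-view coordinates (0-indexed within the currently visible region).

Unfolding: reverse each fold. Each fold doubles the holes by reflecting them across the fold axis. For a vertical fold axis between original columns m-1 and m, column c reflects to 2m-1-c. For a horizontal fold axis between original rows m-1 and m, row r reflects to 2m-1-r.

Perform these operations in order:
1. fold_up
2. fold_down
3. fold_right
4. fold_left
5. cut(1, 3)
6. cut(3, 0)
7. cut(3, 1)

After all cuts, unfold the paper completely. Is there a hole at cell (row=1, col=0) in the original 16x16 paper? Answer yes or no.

Op 1 fold_up: fold axis h@8; visible region now rows[0,8) x cols[0,16) = 8x16
Op 2 fold_down: fold axis h@4; visible region now rows[4,8) x cols[0,16) = 4x16
Op 3 fold_right: fold axis v@8; visible region now rows[4,8) x cols[8,16) = 4x8
Op 4 fold_left: fold axis v@12; visible region now rows[4,8) x cols[8,12) = 4x4
Op 5 cut(1, 3): punch at orig (5,11); cuts so far [(5, 11)]; region rows[4,8) x cols[8,12) = 4x4
Op 6 cut(3, 0): punch at orig (7,8); cuts so far [(5, 11), (7, 8)]; region rows[4,8) x cols[8,12) = 4x4
Op 7 cut(3, 1): punch at orig (7,9); cuts so far [(5, 11), (7, 8), (7, 9)]; region rows[4,8) x cols[8,12) = 4x4
Unfold 1 (reflect across v@12): 6 holes -> [(5, 11), (5, 12), (7, 8), (7, 9), (7, 14), (7, 15)]
Unfold 2 (reflect across v@8): 12 holes -> [(5, 3), (5, 4), (5, 11), (5, 12), (7, 0), (7, 1), (7, 6), (7, 7), (7, 8), (7, 9), (7, 14), (7, 15)]
Unfold 3 (reflect across h@4): 24 holes -> [(0, 0), (0, 1), (0, 6), (0, 7), (0, 8), (0, 9), (0, 14), (0, 15), (2, 3), (2, 4), (2, 11), (2, 12), (5, 3), (5, 4), (5, 11), (5, 12), (7, 0), (7, 1), (7, 6), (7, 7), (7, 8), (7, 9), (7, 14), (7, 15)]
Unfold 4 (reflect across h@8): 48 holes -> [(0, 0), (0, 1), (0, 6), (0, 7), (0, 8), (0, 9), (0, 14), (0, 15), (2, 3), (2, 4), (2, 11), (2, 12), (5, 3), (5, 4), (5, 11), (5, 12), (7, 0), (7, 1), (7, 6), (7, 7), (7, 8), (7, 9), (7, 14), (7, 15), (8, 0), (8, 1), (8, 6), (8, 7), (8, 8), (8, 9), (8, 14), (8, 15), (10, 3), (10, 4), (10, 11), (10, 12), (13, 3), (13, 4), (13, 11), (13, 12), (15, 0), (15, 1), (15, 6), (15, 7), (15, 8), (15, 9), (15, 14), (15, 15)]
Holes: [(0, 0), (0, 1), (0, 6), (0, 7), (0, 8), (0, 9), (0, 14), (0, 15), (2, 3), (2, 4), (2, 11), (2, 12), (5, 3), (5, 4), (5, 11), (5, 12), (7, 0), (7, 1), (7, 6), (7, 7), (7, 8), (7, 9), (7, 14), (7, 15), (8, 0), (8, 1), (8, 6), (8, 7), (8, 8), (8, 9), (8, 14), (8, 15), (10, 3), (10, 4), (10, 11), (10, 12), (13, 3), (13, 4), (13, 11), (13, 12), (15, 0), (15, 1), (15, 6), (15, 7), (15, 8), (15, 9), (15, 14), (15, 15)]

Answer: no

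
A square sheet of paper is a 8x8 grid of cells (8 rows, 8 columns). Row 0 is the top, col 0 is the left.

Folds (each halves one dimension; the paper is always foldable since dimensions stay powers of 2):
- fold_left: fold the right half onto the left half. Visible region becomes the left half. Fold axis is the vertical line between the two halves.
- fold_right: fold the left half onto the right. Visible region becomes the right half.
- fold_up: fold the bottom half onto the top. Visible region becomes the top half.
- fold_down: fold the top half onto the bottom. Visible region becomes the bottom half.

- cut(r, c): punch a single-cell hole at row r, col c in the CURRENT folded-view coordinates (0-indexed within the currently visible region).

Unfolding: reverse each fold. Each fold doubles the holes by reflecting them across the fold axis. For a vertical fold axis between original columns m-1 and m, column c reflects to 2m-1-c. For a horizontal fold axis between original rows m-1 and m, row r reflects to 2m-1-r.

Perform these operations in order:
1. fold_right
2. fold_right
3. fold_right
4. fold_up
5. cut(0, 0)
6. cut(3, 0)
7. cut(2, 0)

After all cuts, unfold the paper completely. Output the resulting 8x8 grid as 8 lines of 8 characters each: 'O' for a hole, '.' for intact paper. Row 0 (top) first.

Answer: OOOOOOOO
........
OOOOOOOO
OOOOOOOO
OOOOOOOO
OOOOOOOO
........
OOOOOOOO

Derivation:
Op 1 fold_right: fold axis v@4; visible region now rows[0,8) x cols[4,8) = 8x4
Op 2 fold_right: fold axis v@6; visible region now rows[0,8) x cols[6,8) = 8x2
Op 3 fold_right: fold axis v@7; visible region now rows[0,8) x cols[7,8) = 8x1
Op 4 fold_up: fold axis h@4; visible region now rows[0,4) x cols[7,8) = 4x1
Op 5 cut(0, 0): punch at orig (0,7); cuts so far [(0, 7)]; region rows[0,4) x cols[7,8) = 4x1
Op 6 cut(3, 0): punch at orig (3,7); cuts so far [(0, 7), (3, 7)]; region rows[0,4) x cols[7,8) = 4x1
Op 7 cut(2, 0): punch at orig (2,7); cuts so far [(0, 7), (2, 7), (3, 7)]; region rows[0,4) x cols[7,8) = 4x1
Unfold 1 (reflect across h@4): 6 holes -> [(0, 7), (2, 7), (3, 7), (4, 7), (5, 7), (7, 7)]
Unfold 2 (reflect across v@7): 12 holes -> [(0, 6), (0, 7), (2, 6), (2, 7), (3, 6), (3, 7), (4, 6), (4, 7), (5, 6), (5, 7), (7, 6), (7, 7)]
Unfold 3 (reflect across v@6): 24 holes -> [(0, 4), (0, 5), (0, 6), (0, 7), (2, 4), (2, 5), (2, 6), (2, 7), (3, 4), (3, 5), (3, 6), (3, 7), (4, 4), (4, 5), (4, 6), (4, 7), (5, 4), (5, 5), (5, 6), (5, 7), (7, 4), (7, 5), (7, 6), (7, 7)]
Unfold 4 (reflect across v@4): 48 holes -> [(0, 0), (0, 1), (0, 2), (0, 3), (0, 4), (0, 5), (0, 6), (0, 7), (2, 0), (2, 1), (2, 2), (2, 3), (2, 4), (2, 5), (2, 6), (2, 7), (3, 0), (3, 1), (3, 2), (3, 3), (3, 4), (3, 5), (3, 6), (3, 7), (4, 0), (4, 1), (4, 2), (4, 3), (4, 4), (4, 5), (4, 6), (4, 7), (5, 0), (5, 1), (5, 2), (5, 3), (5, 4), (5, 5), (5, 6), (5, 7), (7, 0), (7, 1), (7, 2), (7, 3), (7, 4), (7, 5), (7, 6), (7, 7)]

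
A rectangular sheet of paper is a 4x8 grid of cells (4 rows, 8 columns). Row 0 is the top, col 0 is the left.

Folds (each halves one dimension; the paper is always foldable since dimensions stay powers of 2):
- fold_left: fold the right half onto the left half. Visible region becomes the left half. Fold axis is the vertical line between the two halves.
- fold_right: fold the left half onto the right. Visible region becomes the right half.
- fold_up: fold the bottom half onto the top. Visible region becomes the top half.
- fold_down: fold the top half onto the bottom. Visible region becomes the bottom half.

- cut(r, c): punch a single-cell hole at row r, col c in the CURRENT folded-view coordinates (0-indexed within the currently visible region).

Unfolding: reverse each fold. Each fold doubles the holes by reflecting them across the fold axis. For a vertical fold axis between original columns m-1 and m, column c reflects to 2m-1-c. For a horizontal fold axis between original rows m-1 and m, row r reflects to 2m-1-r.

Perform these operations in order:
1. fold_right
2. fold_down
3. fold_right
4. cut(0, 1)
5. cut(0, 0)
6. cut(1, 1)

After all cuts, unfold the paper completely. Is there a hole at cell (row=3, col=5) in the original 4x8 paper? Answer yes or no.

Answer: no

Derivation:
Op 1 fold_right: fold axis v@4; visible region now rows[0,4) x cols[4,8) = 4x4
Op 2 fold_down: fold axis h@2; visible region now rows[2,4) x cols[4,8) = 2x4
Op 3 fold_right: fold axis v@6; visible region now rows[2,4) x cols[6,8) = 2x2
Op 4 cut(0, 1): punch at orig (2,7); cuts so far [(2, 7)]; region rows[2,4) x cols[6,8) = 2x2
Op 5 cut(0, 0): punch at orig (2,6); cuts so far [(2, 6), (2, 7)]; region rows[2,4) x cols[6,8) = 2x2
Op 6 cut(1, 1): punch at orig (3,7); cuts so far [(2, 6), (2, 7), (3, 7)]; region rows[2,4) x cols[6,8) = 2x2
Unfold 1 (reflect across v@6): 6 holes -> [(2, 4), (2, 5), (2, 6), (2, 7), (3, 4), (3, 7)]
Unfold 2 (reflect across h@2): 12 holes -> [(0, 4), (0, 7), (1, 4), (1, 5), (1, 6), (1, 7), (2, 4), (2, 5), (2, 6), (2, 7), (3, 4), (3, 7)]
Unfold 3 (reflect across v@4): 24 holes -> [(0, 0), (0, 3), (0, 4), (0, 7), (1, 0), (1, 1), (1, 2), (1, 3), (1, 4), (1, 5), (1, 6), (1, 7), (2, 0), (2, 1), (2, 2), (2, 3), (2, 4), (2, 5), (2, 6), (2, 7), (3, 0), (3, 3), (3, 4), (3, 7)]
Holes: [(0, 0), (0, 3), (0, 4), (0, 7), (1, 0), (1, 1), (1, 2), (1, 3), (1, 4), (1, 5), (1, 6), (1, 7), (2, 0), (2, 1), (2, 2), (2, 3), (2, 4), (2, 5), (2, 6), (2, 7), (3, 0), (3, 3), (3, 4), (3, 7)]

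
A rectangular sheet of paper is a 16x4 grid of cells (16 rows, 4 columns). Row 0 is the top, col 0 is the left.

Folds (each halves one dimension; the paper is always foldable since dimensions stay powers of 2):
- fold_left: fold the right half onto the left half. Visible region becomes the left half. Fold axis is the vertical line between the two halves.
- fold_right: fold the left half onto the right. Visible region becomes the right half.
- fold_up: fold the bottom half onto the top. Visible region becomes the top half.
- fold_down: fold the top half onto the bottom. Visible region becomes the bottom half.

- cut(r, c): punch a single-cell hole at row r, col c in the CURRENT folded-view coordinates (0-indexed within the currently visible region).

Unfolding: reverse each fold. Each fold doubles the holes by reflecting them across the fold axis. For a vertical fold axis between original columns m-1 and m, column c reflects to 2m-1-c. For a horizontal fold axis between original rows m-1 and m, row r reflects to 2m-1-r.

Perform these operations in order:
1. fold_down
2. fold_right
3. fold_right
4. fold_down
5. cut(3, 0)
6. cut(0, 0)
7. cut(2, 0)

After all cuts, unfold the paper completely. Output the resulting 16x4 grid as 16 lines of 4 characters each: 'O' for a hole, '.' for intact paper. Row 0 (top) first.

Op 1 fold_down: fold axis h@8; visible region now rows[8,16) x cols[0,4) = 8x4
Op 2 fold_right: fold axis v@2; visible region now rows[8,16) x cols[2,4) = 8x2
Op 3 fold_right: fold axis v@3; visible region now rows[8,16) x cols[3,4) = 8x1
Op 4 fold_down: fold axis h@12; visible region now rows[12,16) x cols[3,4) = 4x1
Op 5 cut(3, 0): punch at orig (15,3); cuts so far [(15, 3)]; region rows[12,16) x cols[3,4) = 4x1
Op 6 cut(0, 0): punch at orig (12,3); cuts so far [(12, 3), (15, 3)]; region rows[12,16) x cols[3,4) = 4x1
Op 7 cut(2, 0): punch at orig (14,3); cuts so far [(12, 3), (14, 3), (15, 3)]; region rows[12,16) x cols[3,4) = 4x1
Unfold 1 (reflect across h@12): 6 holes -> [(8, 3), (9, 3), (11, 3), (12, 3), (14, 3), (15, 3)]
Unfold 2 (reflect across v@3): 12 holes -> [(8, 2), (8, 3), (9, 2), (9, 3), (11, 2), (11, 3), (12, 2), (12, 3), (14, 2), (14, 3), (15, 2), (15, 3)]
Unfold 3 (reflect across v@2): 24 holes -> [(8, 0), (8, 1), (8, 2), (8, 3), (9, 0), (9, 1), (9, 2), (9, 3), (11, 0), (11, 1), (11, 2), (11, 3), (12, 0), (12, 1), (12, 2), (12, 3), (14, 0), (14, 1), (14, 2), (14, 3), (15, 0), (15, 1), (15, 2), (15, 3)]
Unfold 4 (reflect across h@8): 48 holes -> [(0, 0), (0, 1), (0, 2), (0, 3), (1, 0), (1, 1), (1, 2), (1, 3), (3, 0), (3, 1), (3, 2), (3, 3), (4, 0), (4, 1), (4, 2), (4, 3), (6, 0), (6, 1), (6, 2), (6, 3), (7, 0), (7, 1), (7, 2), (7, 3), (8, 0), (8, 1), (8, 2), (8, 3), (9, 0), (9, 1), (9, 2), (9, 3), (11, 0), (11, 1), (11, 2), (11, 3), (12, 0), (12, 1), (12, 2), (12, 3), (14, 0), (14, 1), (14, 2), (14, 3), (15, 0), (15, 1), (15, 2), (15, 3)]

Answer: OOOO
OOOO
....
OOOO
OOOO
....
OOOO
OOOO
OOOO
OOOO
....
OOOO
OOOO
....
OOOO
OOOO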